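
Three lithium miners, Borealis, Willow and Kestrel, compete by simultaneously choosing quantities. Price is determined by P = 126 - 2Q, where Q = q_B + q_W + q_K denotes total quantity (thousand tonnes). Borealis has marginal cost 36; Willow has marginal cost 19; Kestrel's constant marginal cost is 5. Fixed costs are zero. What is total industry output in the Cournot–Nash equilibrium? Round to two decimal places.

Borealis's profit: π_B = (126 - 2Q)q_B - (36q_B). Setting ∂π_B/∂q_B = 0: 90 - 4q_B - 2(q_W + q_K) = 0.
Willow's profit: π_W = (126 - 2Q)q_W - (19q_W). Setting ∂π_W/∂q_W = 0: 107 - 4q_W - 2(q_B + q_K) = 0.
Kestrel's first-order condition: 121 - 4q_K - 2(q_B + q_W) = 0.
Adding the 3 conditions: 318 − 4Q − 4Q = 0, i.e. Q = 159/4.
Back-substituting: q_B = (90 − 159/2)/2 = 21/4, q_W = (107 − 159/2)/2 = 55/4, q_K = (121 − 159/2)/2 = 83/4.
Total output Q = 21/4 + 55/4 + 83/4 = 159/4.

39.75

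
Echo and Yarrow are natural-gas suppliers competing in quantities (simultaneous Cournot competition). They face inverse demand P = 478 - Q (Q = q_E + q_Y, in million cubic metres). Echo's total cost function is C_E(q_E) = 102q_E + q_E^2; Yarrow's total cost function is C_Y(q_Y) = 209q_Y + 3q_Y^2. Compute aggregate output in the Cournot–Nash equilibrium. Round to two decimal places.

110.94

Echo's profit: π_E = (478 - Q)q_E - (102q_E + q_E²). Setting ∂π_E/∂q_E = 0: 376 - 4q_E - (q_Y) = 0.
Yarrow's profit: π_Y = (478 - Q)q_Y - (209q_Y + 3q_Y²). Setting ∂π_Y/∂q_Y = 0: 269 - 8q_Y - (q_E) = 0.
So q_E = (376 - q_Y)/4 and q_Y = (269 - q_E)/8.
Substituting one into the other gives q_E = 88.3548 and q_Y = 700/31.
Total output Q = 88.3548 + 700/31 = 110.9355.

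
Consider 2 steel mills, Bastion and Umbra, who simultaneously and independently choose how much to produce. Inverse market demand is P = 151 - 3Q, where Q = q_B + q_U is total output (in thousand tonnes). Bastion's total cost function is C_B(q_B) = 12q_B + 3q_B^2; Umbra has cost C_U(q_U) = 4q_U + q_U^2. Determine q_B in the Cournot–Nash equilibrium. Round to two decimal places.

Bastion's profit: π_B = (151 - 3Q)q_B - (12q_B + 3q_B²). Setting ∂π_B/∂q_B = 0: 139 - 12q_B - 3(q_U) = 0.
Umbra's first-order condition: 147 - 8q_U - 3(q_B) = 0.
Rearranging gives the reaction functions q_B = (139 - 3q_U)/12 and q_U = (147 - 3q_B)/8.
Solving the pair: q_B = 671/87, q_U = 449/29.

7.71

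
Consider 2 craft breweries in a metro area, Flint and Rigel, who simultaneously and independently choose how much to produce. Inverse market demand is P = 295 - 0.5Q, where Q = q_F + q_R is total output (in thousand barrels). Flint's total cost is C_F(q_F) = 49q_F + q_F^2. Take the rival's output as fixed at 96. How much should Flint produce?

66

With the rival's output fixed at 96, Flint's profit is π_F = (295 - (1/2)·96 - (1/2)q_F)q_F - (49q_F + q_F²) = (247 - (1/2)q_F)q_F - (49q_F + q_F²).
∂π_F/∂q_F = 198 - 3q_F = 0, so q_F = 66.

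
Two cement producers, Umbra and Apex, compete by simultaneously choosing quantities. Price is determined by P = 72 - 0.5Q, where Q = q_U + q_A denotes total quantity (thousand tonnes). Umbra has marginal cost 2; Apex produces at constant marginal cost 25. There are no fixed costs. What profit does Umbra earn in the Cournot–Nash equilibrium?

Umbra's profit: π_U = (72 - 0.5Q)q_U - (2q_U). Setting ∂π_U/∂q_U = 0: 70 - q_U - (1/2)(q_A) = 0.
Apex's profit: π_A = (72 - 0.5Q)q_A - (25q_A). Setting ∂π_A/∂q_A = 0: 47 - q_A - (1/2)(q_U) = 0.
Rearranging gives the reaction functions q_U = (70 - (1/2)q_A) and q_A = (47 - (1/2)q_U).
Substituting one into the other gives q_U = 62 and q_A = 16.
Price P = 72 - (1/2)·78 = 33.
Umbra's profit: (33 - 2)·62 = 1922.

1922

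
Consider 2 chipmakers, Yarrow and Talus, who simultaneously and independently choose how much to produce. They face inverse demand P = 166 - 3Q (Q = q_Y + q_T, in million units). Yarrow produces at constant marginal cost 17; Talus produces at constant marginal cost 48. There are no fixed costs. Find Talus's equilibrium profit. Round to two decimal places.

Yarrow's profit: π_Y = (166 - 3Q)q_Y - (17q_Y). Setting ∂π_Y/∂q_Y = 0: 149 - 6q_Y - 3(q_T) = 0.
Talus's first-order condition: 118 - 6q_T - 3(q_Y) = 0.
Best responses: q_Y = (149 - 3q_T)/6, q_T = (118 - 3q_Y)/6.
Solving the pair: q_Y = 20, q_T = 29/3.
Price P = 166 - 3·(89/3) = 77.
Talus's profit: (77 - 48)·(29/3) = 841/3.

280.33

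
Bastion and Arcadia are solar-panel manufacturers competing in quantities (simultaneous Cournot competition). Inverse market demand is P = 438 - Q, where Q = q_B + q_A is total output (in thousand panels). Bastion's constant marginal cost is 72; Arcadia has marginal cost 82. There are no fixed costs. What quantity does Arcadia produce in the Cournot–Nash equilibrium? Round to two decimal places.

115.33

Bastion's profit: π_B = (438 - Q)q_B - (72q_B). Setting ∂π_B/∂q_B = 0: 366 - 2q_B - (q_A) = 0.
Arcadia's profit: π_A = (438 - Q)q_A - (82q_A). Setting ∂π_A/∂q_A = 0: 356 - 2q_A - (q_B) = 0.
Rearranging gives the reaction functions q_B = (366 - q_A)/2 and q_A = (356 - q_B)/2.
Substituting one into the other gives q_B = 376/3 and q_A = 346/3.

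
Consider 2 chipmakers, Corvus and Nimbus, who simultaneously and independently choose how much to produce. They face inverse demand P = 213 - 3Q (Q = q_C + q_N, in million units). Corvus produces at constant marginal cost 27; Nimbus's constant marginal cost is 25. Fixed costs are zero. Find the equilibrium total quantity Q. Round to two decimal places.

Corvus's profit: π_C = (213 - 3Q)q_C - (27q_C). Setting ∂π_C/∂q_C = 0: 186 - 6q_C - 3(q_N) = 0.
Nimbus's first-order condition: 188 - 6q_N - 3(q_C) = 0.
Rearranging gives the reaction functions q_C = (186 - 3q_N)/6 and q_N = (188 - 3q_C)/6.
Solving the pair: q_C = 184/9, q_N = 190/9.
Total output Q = 184/9 + 190/9 = 374/9.

41.56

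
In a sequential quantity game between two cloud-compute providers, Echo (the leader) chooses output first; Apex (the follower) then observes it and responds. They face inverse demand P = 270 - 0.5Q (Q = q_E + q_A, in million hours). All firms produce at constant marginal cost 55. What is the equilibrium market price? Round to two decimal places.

The follower Apex best-responds to any q_E: π_A = (270 - 0.5Q)q_A - 55q_A.
∂π_A/∂q_A = 215 - (1/2)q_E - q_A = 0 gives the reaction function q_A = (215 - (1/2)q_E).
Echo substitutes q_A(q_E) into its own profit: π_E = q_E(270 - (1/2)q_E - (215 - (1/2)q_E)/2) - 55q_E = (325/2 - (1/4)q_E)q_E - 55q_E.
Leader FOC: 215/2 - (1/2)q_E = 0, so q_E = 215.
Then q_A = (215 - (1/2)·215) = 215/2.
Total output Q = 645/2, so price P = 270 - (1/2)·(645/2) = 435/4.

108.75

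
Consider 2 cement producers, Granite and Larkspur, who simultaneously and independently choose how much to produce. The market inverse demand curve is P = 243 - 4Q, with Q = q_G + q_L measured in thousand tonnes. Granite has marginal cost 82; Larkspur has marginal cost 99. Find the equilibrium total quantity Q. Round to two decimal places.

25.42

Granite's profit: π_G = (243 - 4Q)q_G - (82q_G). Setting ∂π_G/∂q_G = 0: 161 - 8q_G - 4(q_L) = 0.
Larkspur's first-order condition: 144 - 8q_L - 4(q_G) = 0.
Rearranging gives the reaction functions q_G = (161 - 4q_L)/8 and q_L = (144 - 4q_G)/8.
Substituting one into the other gives q_G = 89/6 and q_L = 127/12.
Total output Q = 89/6 + 127/12 = 305/12.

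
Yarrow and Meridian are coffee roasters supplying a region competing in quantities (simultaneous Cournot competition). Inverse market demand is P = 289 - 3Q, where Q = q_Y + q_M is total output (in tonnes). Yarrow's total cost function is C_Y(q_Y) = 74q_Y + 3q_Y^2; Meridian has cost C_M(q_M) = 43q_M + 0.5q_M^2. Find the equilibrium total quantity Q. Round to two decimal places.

40.99

Yarrow's profit: π_Y = (289 - 3Q)q_Y - (74q_Y + 3q_Y²). Setting ∂π_Y/∂q_Y = 0: 215 - 12q_Y - 3(q_M) = 0.
Meridian's profit: π_M = (289 - 3Q)q_M - (43q_M + (1/2)q_M²). Setting ∂π_M/∂q_M = 0: 246 - 7q_M - 3(q_Y) = 0.
Rearranging gives the reaction functions q_Y = (215 - 3q_M)/12 and q_M = (246 - 3q_Y)/7.
Substituting one into the other gives q_Y = 767/75 and q_M = 769/25.
Total output Q = 767/75 + 769/25 = 40.9867.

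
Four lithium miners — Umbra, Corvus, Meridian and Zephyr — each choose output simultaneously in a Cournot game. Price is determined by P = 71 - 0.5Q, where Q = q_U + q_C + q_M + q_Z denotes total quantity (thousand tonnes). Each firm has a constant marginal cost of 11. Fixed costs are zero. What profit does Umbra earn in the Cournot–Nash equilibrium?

Each firm earns π_i = (71 - 0.5Q)q_i - 11q_i.
First-order condition (treating rivals' output as given): 60 - q_i - (1/2)·Σ_{j≠i} q_j = 0.
By symmetry each firm produces the same amount; substituting Σ_{j≠i} q_j = 3q_i yields q_i = 60/(5/2) = 24.
Price P = 71 - (1/2)·96 = 23.
Umbra's profit: (23 - 11)·24 = 288.

288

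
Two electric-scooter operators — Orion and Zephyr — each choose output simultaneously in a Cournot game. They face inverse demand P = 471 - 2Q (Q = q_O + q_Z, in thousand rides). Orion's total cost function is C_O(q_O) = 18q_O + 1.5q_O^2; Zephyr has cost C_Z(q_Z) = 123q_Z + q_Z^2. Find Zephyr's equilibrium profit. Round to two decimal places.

4863.37

Orion's profit: π_O = (471 - 2Q)q_O - (18q_O + (3/2)q_O²). Setting ∂π_O/∂q_O = 0: 453 - 7q_O - 2(q_Z) = 0.
Zephyr's profit: π_Z = (471 - 2Q)q_Z - (123q_Z + q_Z²). Setting ∂π_Z/∂q_Z = 0: 348 - 6q_Z - 2(q_O) = 0.
Rearranging gives the reaction functions q_O = (453 - 2q_Z)/7 and q_Z = (348 - 2q_O)/6.
Solving the pair: q_O = 1011/19, q_Z = 765/19.
Price P = 471 - 2·(1776/19) = 284.0526.
Zephyr's profit: 284.0526·(765/19) - 123·(765/19) - (765/19)² = 4863.3657.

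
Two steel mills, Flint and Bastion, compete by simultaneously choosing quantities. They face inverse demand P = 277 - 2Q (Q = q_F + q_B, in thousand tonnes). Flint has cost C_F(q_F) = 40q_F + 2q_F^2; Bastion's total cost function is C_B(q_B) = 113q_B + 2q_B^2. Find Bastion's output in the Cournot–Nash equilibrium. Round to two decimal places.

Flint's profit: π_F = (277 - 2Q)q_F - (40q_F + 2q_F²). Setting ∂π_F/∂q_F = 0: 237 - 8q_F - 2(q_B) = 0.
Bastion's profit: π_B = (277 - 2Q)q_B - (113q_B + 2q_B²). Setting ∂π_B/∂q_B = 0: 164 - 8q_B - 2(q_F) = 0.
Best responses: q_F = (237 - 2q_B)/8, q_B = (164 - 2q_F)/8.
Substituting one into the other gives q_F = 392/15 and q_B = 419/30.

13.97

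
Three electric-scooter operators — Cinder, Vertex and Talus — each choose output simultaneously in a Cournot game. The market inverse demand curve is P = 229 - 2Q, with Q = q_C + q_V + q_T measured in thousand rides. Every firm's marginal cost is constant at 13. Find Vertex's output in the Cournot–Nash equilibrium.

27

A representative firm's profit is π_i = q_i(229 - 2Q) - 13q_i.
Setting ∂π_i/∂q_i = 0 with rivals' quantities fixed: 216 - 4q_i - 2·Σ_{j≠i} q_j = 0.
With identical firms every q_j equals q_i, so Σ_{j≠i} q_j = 2q_i and 216 = 8q_i, giving q_i = 27.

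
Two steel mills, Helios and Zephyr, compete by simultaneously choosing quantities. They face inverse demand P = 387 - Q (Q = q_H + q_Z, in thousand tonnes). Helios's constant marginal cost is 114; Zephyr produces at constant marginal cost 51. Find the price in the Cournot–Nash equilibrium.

184

Helios's profit: π_H = (387 - Q)q_H - (114q_H). Setting ∂π_H/∂q_H = 0: 273 - 2q_H - (q_Z) = 0.
Zephyr's first-order condition: 336 - 2q_Z - (q_H) = 0.
So q_H = (273 - q_Z)/2 and q_Z = (336 - q_H)/2.
Solving the pair: q_H = 70, q_Z = 133.
Total output Q = 203, so price P = 387 - 203 = 184.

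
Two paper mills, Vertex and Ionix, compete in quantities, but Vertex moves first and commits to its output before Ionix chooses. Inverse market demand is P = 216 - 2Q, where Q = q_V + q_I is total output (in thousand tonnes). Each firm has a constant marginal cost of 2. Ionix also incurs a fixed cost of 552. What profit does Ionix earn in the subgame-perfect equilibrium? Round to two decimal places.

The follower Ionix best-responds to any q_V: π_I = (216 - 2Q)q_I - 2q_I.
Follower FOC: 214 - 2q_V - 4q_I = 0, so q_I(q_V) = (214 - 2q_V)/4.
The leader anticipates this reaction. Substituting into P = 216 - 2Q gives P = 109 - q_V, so π_V = (109 - q_V)q_V - 2q_V.
The leader's first-order condition 107 - 2q_V = 0 yields q_V = 107/2.
Then q_I = (214 - 2·(107/2))/4 = 107/4.
Price P = 216 - 2·(321/4) = 111/2.
Ionix's profit: (111/2 - 2)·(107/4) - 552 = 879.1250.

879.13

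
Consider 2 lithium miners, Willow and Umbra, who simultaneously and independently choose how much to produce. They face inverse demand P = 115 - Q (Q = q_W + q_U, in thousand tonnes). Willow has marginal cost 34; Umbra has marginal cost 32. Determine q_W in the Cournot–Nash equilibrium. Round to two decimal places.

Willow's profit: π_W = (115 - Q)q_W - (34q_W). Setting ∂π_W/∂q_W = 0: 81 - 2q_W - (q_U) = 0.
Umbra's first-order condition: 83 - 2q_U - (q_W) = 0.
Best responses: q_W = (81 - q_U)/2, q_U = (83 - q_W)/2.
Solving the pair: q_W = 79/3, q_U = 85/3.

26.33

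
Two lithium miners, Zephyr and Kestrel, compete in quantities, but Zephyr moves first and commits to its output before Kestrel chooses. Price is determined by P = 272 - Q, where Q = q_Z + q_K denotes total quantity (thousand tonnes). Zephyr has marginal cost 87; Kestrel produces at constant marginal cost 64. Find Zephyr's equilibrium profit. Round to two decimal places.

The follower Kestrel best-responds to any q_Z: π_K = (272 - Q)q_K - 64q_K.
∂π_K/∂q_K = 208 - q_Z - 2q_K = 0 gives the reaction function q_K = (208 - q_Z)/2.
Zephyr substitutes q_K(q_Z) into its own profit: π_Z = q_Z(272 - q_Z - (208 - q_Z)/2) - 87q_Z = (168 - (1/2)q_Z)q_Z - 87q_Z.
Leader FOC: 81 - q_Z = 0, so q_Z = 81.
Then q_K = (208 - 81)/2 = 127/2.
Price P = 272 - 289/2 = 255/2.
Zephyr's profit: (255/2 - 87)·81 = 3280.5000.

3280.50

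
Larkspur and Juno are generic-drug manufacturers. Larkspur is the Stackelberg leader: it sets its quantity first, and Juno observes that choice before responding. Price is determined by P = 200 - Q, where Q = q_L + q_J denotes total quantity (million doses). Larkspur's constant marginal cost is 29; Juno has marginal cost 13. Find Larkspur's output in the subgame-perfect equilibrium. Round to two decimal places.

77.50

The follower Juno best-responds to any q_L: π_J = (200 - Q)q_J - 13q_J.
Follower FOC: 187 - q_L - 2q_J = 0, so q_J(q_L) = (187 - q_L)/2.
The leader anticipates this reaction. Substituting into P = 200 - Q gives P = 213/2 - (1/2)q_L, so π_L = (213/2 - (1/2)q_L)q_L - 29q_L.
Maximising: ∂π_L/∂q_L = 155/2 - q_L = 0, giving q_L = 155/2.
Then q_J = (187 - 155/2)/2 = 219/4.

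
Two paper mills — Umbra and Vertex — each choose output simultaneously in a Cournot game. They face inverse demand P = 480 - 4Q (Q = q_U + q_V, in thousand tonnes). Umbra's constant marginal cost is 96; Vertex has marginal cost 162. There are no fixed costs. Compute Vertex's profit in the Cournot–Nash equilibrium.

Umbra's profit: π_U = (480 - 4Q)q_U - (96q_U). Setting ∂π_U/∂q_U = 0: 384 - 8q_U - 4(q_V) = 0.
Vertex's first-order condition: 318 - 8q_V - 4(q_U) = 0.
So q_U = (384 - 4q_V)/8 and q_V = (318 - 4q_U)/8.
Solving the pair: q_U = 75/2, q_V = 21.
Price P = 480 - 4·(117/2) = 246.
Vertex's profit: (246 - 162)·21 = 1764.

1764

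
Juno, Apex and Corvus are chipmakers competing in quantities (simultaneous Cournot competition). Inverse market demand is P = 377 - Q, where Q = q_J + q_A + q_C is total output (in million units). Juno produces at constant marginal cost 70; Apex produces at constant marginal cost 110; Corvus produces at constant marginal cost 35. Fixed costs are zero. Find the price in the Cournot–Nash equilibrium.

148

Juno's profit: π_J = (377 - Q)q_J - (70q_J). Setting ∂π_J/∂q_J = 0: 307 - 2q_J - (q_A + q_C) = 0.
Apex's profit: π_A = (377 - Q)q_A - (110q_A). Setting ∂π_A/∂q_A = 0: 267 - 2q_A - (q_J + q_C) = 0.
Corvus's profit: π_C = (377 - Q)q_C - (35q_C). Setting ∂π_C/∂q_C = 0: 342 - 2q_C - (q_J + q_A) = 0.
Adding the 3 first-order conditions: 916 − 4Q = 0, so Q = 229.
Back-substituting: q_J = (307 − 229) = 78, q_A = (267 − 229) = 38, q_C = (342 − 229) = 113.
Total output Q = 229, so price P = 377 - 229 = 148.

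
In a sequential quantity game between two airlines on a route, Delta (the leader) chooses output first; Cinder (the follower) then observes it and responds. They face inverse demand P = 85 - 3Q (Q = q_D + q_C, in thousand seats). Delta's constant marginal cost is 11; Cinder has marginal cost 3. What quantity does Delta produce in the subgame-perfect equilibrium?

11

The follower Cinder best-responds to any q_D: π_C = (85 - 3Q)q_C - 3q_C.
∂π_C/∂q_C = 82 - 3q_D - 6q_C = 0 gives the reaction function q_C = (82 - 3q_D)/6.
The leader anticipates this reaction. Substituting into P = 85 - 3Q gives P = 44 - (3/2)q_D, so π_D = (44 - (3/2)q_D)q_D - 11q_D.
Maximising: ∂π_D/∂q_D = 33 - 3q_D = 0, giving q_D = 11.
Then q_C = (82 - 3·11)/6 = 49/6.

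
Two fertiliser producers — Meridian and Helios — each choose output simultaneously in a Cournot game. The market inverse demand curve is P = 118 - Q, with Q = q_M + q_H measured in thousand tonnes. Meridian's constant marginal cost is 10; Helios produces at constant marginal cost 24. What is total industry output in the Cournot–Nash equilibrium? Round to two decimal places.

67.33

Meridian's profit: π_M = (118 - Q)q_M - (10q_M). Setting ∂π_M/∂q_M = 0: 108 - 2q_M - (q_H) = 0.
Helios's first-order condition: 94 - 2q_H - (q_M) = 0.
Rearranging gives the reaction functions q_M = (108 - q_H)/2 and q_H = (94 - q_M)/2.
Substituting one into the other gives q_M = 122/3 and q_H = 80/3.
Total output Q = 122/3 + 80/3 = 202/3.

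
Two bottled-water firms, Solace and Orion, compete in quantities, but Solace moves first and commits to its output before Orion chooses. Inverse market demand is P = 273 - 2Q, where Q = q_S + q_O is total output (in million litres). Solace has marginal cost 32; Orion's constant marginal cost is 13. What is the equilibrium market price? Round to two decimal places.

87.50

Solve by backward induction. Given q_S, the follower Orion maximises π_O = (273 - 2q_S - 2q_O)q_O - 13q_O.
Setting the follower's marginal profit to zero, 260 - 2q_S - 4q_O = 0, i.e. q_O = (260 - 2q_S)/4.
Solace substitutes q_O(q_S) into its own profit: π_S = q_S(273 - 2q_S - (260 - 2q_S)/2) - 32q_S = (143 - q_S)q_S - 32q_S.
Leader FOC: 111 - 2q_S = 0, so q_S = 111/2.
Then q_O = (260 - 2·(111/2))/4 = 149/4.
Total output Q = 371/4, so price P = 273 - 2·(371/4) = 175/2.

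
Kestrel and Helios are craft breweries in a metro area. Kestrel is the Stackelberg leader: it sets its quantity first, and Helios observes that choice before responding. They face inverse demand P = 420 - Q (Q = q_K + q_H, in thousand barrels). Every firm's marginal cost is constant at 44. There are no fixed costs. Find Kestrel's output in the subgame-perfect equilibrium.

Solve by backward induction. Given q_K, the follower Helios maximises π_H = (420 - q_K - q_H)q_H - 44q_H.
∂π_H/∂q_H = 376 - q_K - 2q_H = 0 gives the reaction function q_H = (376 - q_K)/2.
Kestrel substitutes q_H(q_K) into its own profit: π_K = q_K(420 - q_K - (376 - q_K)/2) - 44q_K = (232 - (1/2)q_K)q_K - 44q_K.
Leader FOC: 188 - q_K = 0, so q_K = 188.
Then q_H = (376 - 188)/2 = 94.

188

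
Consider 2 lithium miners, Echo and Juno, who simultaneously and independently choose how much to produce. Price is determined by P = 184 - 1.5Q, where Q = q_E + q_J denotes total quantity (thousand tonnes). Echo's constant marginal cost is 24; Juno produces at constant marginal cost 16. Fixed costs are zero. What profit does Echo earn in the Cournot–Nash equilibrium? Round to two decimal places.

1711.41

Echo's profit: π_E = (184 - 1.5Q)q_E - (24q_E). Setting ∂π_E/∂q_E = 0: 160 - 3q_E - (3/2)(q_J) = 0.
Juno's first-order condition: 168 - 3q_J - (3/2)(q_E) = 0.
So q_E = (160 - (3/2)q_J)/3 and q_J = (168 - (3/2)q_E)/3.
Solving the pair: q_E = 304/9, q_J = 352/9.
Price P = 184 - (3/2)·(656/9) = 224/3.
Echo's profit: (224/3 - 24)·(304/9) = 1711.4074.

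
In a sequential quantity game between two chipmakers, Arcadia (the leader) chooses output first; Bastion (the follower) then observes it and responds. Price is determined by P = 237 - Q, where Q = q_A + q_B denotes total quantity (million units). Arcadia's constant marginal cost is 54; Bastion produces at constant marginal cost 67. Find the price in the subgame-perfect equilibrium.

103

The follower Bastion best-responds to any q_A: π_B = (237 - Q)q_B - 67q_B.
Setting the follower's marginal profit to zero, 170 - q_A - 2q_B = 0, i.e. q_B = (170 - q_A)/2.
Arcadia substitutes q_B(q_A) into its own profit: π_A = q_A(237 - q_A - (170 - q_A)/2) - 54q_A = (152 - (1/2)q_A)q_A - 54q_A.
Maximising: ∂π_A/∂q_A = 98 - q_A = 0, giving q_A = 98.
Then q_B = (170 - 98)/2 = 36.
Total output Q = 134, so price P = 237 - 134 = 103.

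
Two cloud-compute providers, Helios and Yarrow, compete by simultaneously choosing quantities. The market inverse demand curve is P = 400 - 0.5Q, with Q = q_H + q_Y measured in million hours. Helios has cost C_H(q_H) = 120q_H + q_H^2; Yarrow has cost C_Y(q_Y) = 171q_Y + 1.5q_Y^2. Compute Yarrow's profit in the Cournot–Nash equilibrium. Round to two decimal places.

Helios's profit: π_H = (400 - 0.5Q)q_H - (120q_H + q_H²). Setting ∂π_H/∂q_H = 0: 280 - 3q_H - (1/2)(q_Y) = 0.
Yarrow's profit: π_Y = (400 - 0.5Q)q_Y - (171q_Y + (3/2)q_Y²). Setting ∂π_Y/∂q_Y = 0: 229 - 4q_Y - (1/2)(q_H) = 0.
Rearranging gives the reaction functions q_H = (280 - (1/2)q_Y)/3 and q_Y = (229 - (1/2)q_H)/4.
Solving the pair: q_H = 85.5745, q_Y = 46.5532.
Price P = 400 - (1/2)·132.1277 = 333.9362.
Yarrow's profit: 333.9362·46.5532 - 171·46.5532 - (3/2)·46.5532² = 4334.3993.

4334.40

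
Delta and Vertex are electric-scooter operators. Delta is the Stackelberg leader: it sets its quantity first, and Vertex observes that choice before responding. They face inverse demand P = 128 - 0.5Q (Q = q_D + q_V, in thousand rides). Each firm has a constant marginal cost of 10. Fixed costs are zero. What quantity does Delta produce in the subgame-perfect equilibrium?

118

The follower Vertex best-responds to any q_D: π_V = (128 - 0.5Q)q_V - 10q_V.
∂π_V/∂q_V = 118 - (1/2)q_D - q_V = 0 gives the reaction function q_V = (118 - (1/2)q_D).
Delta substitutes q_V(q_D) into its own profit: π_D = q_D(128 - (1/2)q_D - (118 - (1/2)q_D)/2) - 10q_D = (69 - (1/4)q_D)q_D - 10q_D.
Leader FOC: 59 - (1/2)q_D = 0, so q_D = 118.
Then q_V = (118 - (1/2)·118) = 59.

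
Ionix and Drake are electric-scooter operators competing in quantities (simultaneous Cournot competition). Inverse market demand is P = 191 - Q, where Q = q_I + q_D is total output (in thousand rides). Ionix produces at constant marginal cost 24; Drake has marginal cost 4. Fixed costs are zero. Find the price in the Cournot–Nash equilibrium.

73

Ionix's profit: π_I = (191 - Q)q_I - (24q_I). Setting ∂π_I/∂q_I = 0: 167 - 2q_I - (q_D) = 0.
Drake's first-order condition: 187 - 2q_D - (q_I) = 0.
So q_I = (167 - q_D)/2 and q_D = (187 - q_I)/2.
Substituting one into the other gives q_I = 49 and q_D = 69.
Total output Q = 118, so price P = 191 - 118 = 73.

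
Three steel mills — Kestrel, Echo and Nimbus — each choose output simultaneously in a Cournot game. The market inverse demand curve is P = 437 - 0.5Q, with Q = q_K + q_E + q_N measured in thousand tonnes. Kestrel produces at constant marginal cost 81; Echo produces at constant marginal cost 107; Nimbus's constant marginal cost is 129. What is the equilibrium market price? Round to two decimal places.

188.50

Kestrel's profit: π_K = (437 - 0.5Q)q_K - (81q_K). Setting ∂π_K/∂q_K = 0: 356 - q_K - (1/2)(q_E + q_N) = 0.
Echo's first-order condition: 330 - q_E - (1/2)(q_K + q_N) = 0.
Nimbus's profit: π_N = (437 - 0.5Q)q_N - (129q_N). Setting ∂π_N/∂q_N = 0: 308 - q_N - (1/2)(q_K + q_E) = 0.
Summing all 3 equations gives 994 − 2Q = 0, hence Q = 497.
Back-substituting: q_K = (356 − 497/2)/(1/2) = 215, q_E = (330 − 497/2)/(1/2) = 163, q_N = (308 − 497/2)/(1/2) = 119.
Total output Q = 497, so price P = 437 - (1/2)·497 = 377/2.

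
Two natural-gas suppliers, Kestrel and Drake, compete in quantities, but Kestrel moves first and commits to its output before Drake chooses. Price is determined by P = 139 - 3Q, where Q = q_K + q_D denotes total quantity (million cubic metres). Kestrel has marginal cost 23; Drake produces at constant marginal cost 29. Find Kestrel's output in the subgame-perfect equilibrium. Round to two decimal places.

The follower Drake best-responds to any q_K: π_D = (139 - 3Q)q_D - 29q_D.
Setting the follower's marginal profit to zero, 110 - 3q_K - 6q_D = 0, i.e. q_D = (110 - 3q_K)/6.
Kestrel substitutes q_D(q_K) into its own profit: π_K = q_K(139 - 3q_K - (110 - 3q_K)/2) - 23q_K = (84 - (3/2)q_K)q_K - 23q_K.
Leader FOC: 61 - 3q_K = 0, so q_K = 61/3.
Then q_D = (110 - 3·(61/3))/6 = 49/6.

20.33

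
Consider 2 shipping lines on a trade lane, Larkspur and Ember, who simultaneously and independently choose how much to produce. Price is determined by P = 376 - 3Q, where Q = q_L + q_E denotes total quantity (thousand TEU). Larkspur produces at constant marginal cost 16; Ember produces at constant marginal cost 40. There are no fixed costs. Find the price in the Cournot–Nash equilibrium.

144

Larkspur's profit: π_L = (376 - 3Q)q_L - (16q_L). Setting ∂π_L/∂q_L = 0: 360 - 6q_L - 3(q_E) = 0.
Ember's first-order condition: 336 - 6q_E - 3(q_L) = 0.
Rearranging gives the reaction functions q_L = (360 - 3q_E)/6 and q_E = (336 - 3q_L)/6.
Substituting one into the other gives q_L = 128/3 and q_E = 104/3.
Total output Q = 232/3, so price P = 376 - 3·(232/3) = 144.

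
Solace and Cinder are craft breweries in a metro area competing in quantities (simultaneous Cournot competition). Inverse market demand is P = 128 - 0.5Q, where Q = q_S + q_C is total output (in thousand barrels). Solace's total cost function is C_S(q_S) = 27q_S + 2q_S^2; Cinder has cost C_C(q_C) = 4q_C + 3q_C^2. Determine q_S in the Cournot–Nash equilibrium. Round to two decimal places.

18.56

Solace's profit: π_S = (128 - 0.5Q)q_S - (27q_S + 2q_S²). Setting ∂π_S/∂q_S = 0: 101 - 5q_S - (1/2)(q_C) = 0.
Cinder's first-order condition: 124 - 7q_C - (1/2)(q_S) = 0.
Rearranging gives the reaction functions q_S = (101 - (1/2)q_C)/5 and q_C = (124 - (1/2)q_S)/7.
Solving the pair: q_S = 18.5612, q_C = 16.3885.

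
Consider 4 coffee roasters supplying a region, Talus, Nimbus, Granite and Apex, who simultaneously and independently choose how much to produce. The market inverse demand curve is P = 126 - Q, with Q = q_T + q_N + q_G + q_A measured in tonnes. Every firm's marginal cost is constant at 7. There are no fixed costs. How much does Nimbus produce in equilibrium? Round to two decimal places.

Each firm earns π_i = (126 - Q)q_i - 7q_i.
First-order condition (treating rivals' output as given): 119 - 2q_i - Σ_{j≠i} q_j = 0.
By symmetry each firm produces the same amount; substituting Σ_{j≠i} q_j = 3q_i yields q_i = 119/5.

23.80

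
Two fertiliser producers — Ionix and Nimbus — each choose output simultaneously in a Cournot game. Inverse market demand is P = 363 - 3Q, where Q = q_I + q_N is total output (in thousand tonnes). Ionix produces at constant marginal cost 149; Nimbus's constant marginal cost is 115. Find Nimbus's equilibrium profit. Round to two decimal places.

Ionix's profit: π_I = (363 - 3Q)q_I - (149q_I). Setting ∂π_I/∂q_I = 0: 214 - 6q_I - 3(q_N) = 0.
Nimbus's first-order condition: 248 - 6q_N - 3(q_I) = 0.
So q_I = (214 - 3q_N)/6 and q_N = (248 - 3q_I)/6.
Solving the pair: q_I = 20, q_N = 94/3.
Price P = 363 - 3·(154/3) = 209.
Nimbus's profit: (209 - 115)·(94/3) = 2945.3333.

2945.33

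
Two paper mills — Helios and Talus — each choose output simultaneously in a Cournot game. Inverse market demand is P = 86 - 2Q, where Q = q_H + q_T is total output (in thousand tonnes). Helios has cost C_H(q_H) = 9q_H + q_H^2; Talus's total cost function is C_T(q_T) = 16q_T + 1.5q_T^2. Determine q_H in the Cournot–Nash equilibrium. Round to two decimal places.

10.50

Helios's profit: π_H = (86 - 2Q)q_H - (9q_H + q_H²). Setting ∂π_H/∂q_H = 0: 77 - 6q_H - 2(q_T) = 0.
Talus's first-order condition: 70 - 7q_T - 2(q_H) = 0.
Best responses: q_H = (77 - 2q_T)/6, q_T = (70 - 2q_H)/7.
Substituting one into the other gives q_H = 21/2 and q_T = 7.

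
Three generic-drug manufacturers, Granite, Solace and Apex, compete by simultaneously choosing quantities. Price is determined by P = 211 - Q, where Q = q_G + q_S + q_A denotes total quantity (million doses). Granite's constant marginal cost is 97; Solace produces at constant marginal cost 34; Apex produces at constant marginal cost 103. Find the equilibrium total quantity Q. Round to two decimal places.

Granite's profit: π_G = (211 - Q)q_G - (97q_G). Setting ∂π_G/∂q_G = 0: 114 - 2q_G - (q_S + q_A) = 0.
Solace's first-order condition: 177 - 2q_S - (q_G + q_A) = 0.
Apex's first-order condition: 108 - 2q_A - (q_G + q_S) = 0.
Summing all 3 equations gives 399 − 4Q = 0, hence Q = 399/4.
Back-substituting: q_G = (114 − 399/4) = 57/4, q_S = (177 − 399/4) = 309/4, q_A = (108 − 399/4) = 33/4.
Total output Q = 57/4 + 309/4 + 33/4 = 399/4.

99.75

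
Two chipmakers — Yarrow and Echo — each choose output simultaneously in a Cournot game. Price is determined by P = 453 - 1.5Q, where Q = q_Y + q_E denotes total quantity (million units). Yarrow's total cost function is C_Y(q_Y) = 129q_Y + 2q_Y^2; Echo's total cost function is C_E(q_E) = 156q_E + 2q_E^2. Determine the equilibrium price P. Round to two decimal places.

343.41

Yarrow's profit: π_Y = (453 - 1.5Q)q_Y - (129q_Y + 2q_Y²). Setting ∂π_Y/∂q_Y = 0: 324 - 7q_Y - (3/2)(q_E) = 0.
Echo's profit: π_E = (453 - 1.5Q)q_E - (156q_E + 2q_E²). Setting ∂π_E/∂q_E = 0: 297 - 7q_E - (3/2)(q_Y) = 0.
So q_Y = (324 - (3/2)q_E)/7 and q_E = (297 - (3/2)q_Y)/7.
Substituting one into the other gives q_Y = 38.9840 and q_E = 34.0749.
Total output Q = 1242/17, so price P = 453 - (3/2)·(1242/17) = 343.4118.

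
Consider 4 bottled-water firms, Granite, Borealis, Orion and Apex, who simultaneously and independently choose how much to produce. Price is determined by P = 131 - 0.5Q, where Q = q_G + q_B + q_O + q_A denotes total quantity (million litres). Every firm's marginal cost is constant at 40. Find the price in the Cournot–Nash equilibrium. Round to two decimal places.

Each firm earns π_i = (131 - 0.5Q)q_i - 40q_i.
First-order condition (treating rivals' output as given): 91 - q_i - (1/2)·Σ_{j≠i} q_j = 0.
By symmetry each firm produces the same amount; substituting Σ_{j≠i} q_j = 3q_i yields q_i = 91/(5/2) = 182/5.
Total output Q = 728/5, so price P = 131 - (1/2)·(728/5) = 291/5.

58.20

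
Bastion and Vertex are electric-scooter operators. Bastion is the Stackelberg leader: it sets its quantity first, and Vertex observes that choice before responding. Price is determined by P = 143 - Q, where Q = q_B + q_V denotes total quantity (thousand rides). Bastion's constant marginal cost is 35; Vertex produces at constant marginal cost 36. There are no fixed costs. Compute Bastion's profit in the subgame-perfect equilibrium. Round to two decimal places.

1485.13

Solve by backward induction. Given q_B, the follower Vertex maximises π_V = (143 - q_B - q_V)q_V - 36q_V.
Setting the follower's marginal profit to zero, 107 - q_B - 2q_V = 0, i.e. q_V = (107 - q_B)/2.
Bastion substitutes q_V(q_B) into its own profit: π_B = q_B(143 - q_B - (107 - q_B)/2) - 35q_B = (179/2 - (1/2)q_B)q_B - 35q_B.
The leader's first-order condition 109/2 - q_B = 0 yields q_B = 109/2.
Then q_V = (107 - 109/2)/2 = 105/4.
Price P = 143 - 323/4 = 249/4.
Bastion's profit: (249/4 - 35)·(109/2) = 1485.1250.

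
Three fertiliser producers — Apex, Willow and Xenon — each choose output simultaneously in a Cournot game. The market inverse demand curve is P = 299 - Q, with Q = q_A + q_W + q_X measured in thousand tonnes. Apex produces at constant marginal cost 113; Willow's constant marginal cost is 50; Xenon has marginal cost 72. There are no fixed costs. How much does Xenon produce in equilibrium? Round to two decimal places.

61.50

Apex's profit: π_A = (299 - Q)q_A - (113q_A). Setting ∂π_A/∂q_A = 0: 186 - 2q_A - (q_W + q_X) = 0.
Willow's first-order condition: 249 - 2q_W - (q_A + q_X) = 0.
Xenon's profit: π_X = (299 - Q)q_X - (72q_X). Setting ∂π_X/∂q_X = 0: 227 - 2q_X - (q_A + q_W) = 0.
Adding the 3 first-order conditions: 662 − 4Q = 0, so Q = 331/2.
Back-substituting: q_A = (186 − 331/2) = 41/2, q_W = (249 − 331/2) = 167/2, q_X = (227 − 331/2) = 123/2.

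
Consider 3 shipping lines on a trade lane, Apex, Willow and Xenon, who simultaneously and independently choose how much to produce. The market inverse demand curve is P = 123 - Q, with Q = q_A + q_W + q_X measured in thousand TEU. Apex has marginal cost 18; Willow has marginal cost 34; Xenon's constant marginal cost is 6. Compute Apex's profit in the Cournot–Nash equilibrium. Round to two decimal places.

742.56

Apex's profit: π_A = (123 - Q)q_A - (18q_A). Setting ∂π_A/∂q_A = 0: 105 - 2q_A - (q_W + q_X) = 0.
Willow's profit: π_W = (123 - Q)q_W - (34q_W). Setting ∂π_W/∂q_W = 0: 89 - 2q_W - (q_A + q_X) = 0.
Xenon's profit: π_X = (123 - Q)q_X - (6q_X). Setting ∂π_X/∂q_X = 0: 117 - 2q_X - (q_A + q_W) = 0.
Adding the 3 conditions: 311 − 2Q − 2Q = 0, i.e. Q = 311/4.
Back-substituting: q_A = (105 − 311/4) = 109/4, q_W = (89 − 311/4) = 45/4, q_X = (117 − 311/4) = 157/4.
Price P = 123 - 311/4 = 181/4.
Apex's profit: (181/4 - 18)·(109/4) = 742.5625.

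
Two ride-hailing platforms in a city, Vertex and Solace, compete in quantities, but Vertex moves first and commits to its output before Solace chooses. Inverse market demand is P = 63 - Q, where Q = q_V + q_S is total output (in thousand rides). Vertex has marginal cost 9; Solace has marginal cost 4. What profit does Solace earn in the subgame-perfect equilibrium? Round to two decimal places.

297.56

Solve by backward induction. Given q_V, the follower Solace maximises π_S = (63 - q_V - q_S)q_S - 4q_S.
Follower FOC: 59 - q_V - 2q_S = 0, so q_S(q_V) = (59 - q_V)/2.
Vertex substitutes q_S(q_V) into its own profit: π_V = q_V(63 - q_V - (59 - q_V)/2) - 9q_V = (67/2 - (1/2)q_V)q_V - 9q_V.
The leader's first-order condition 49/2 - q_V = 0 yields q_V = 49/2.
Then q_S = (59 - 49/2)/2 = 69/4.
Price P = 63 - 167/4 = 85/4.
Solace's profit: (85/4 - 4)·(69/4) = 297.5625.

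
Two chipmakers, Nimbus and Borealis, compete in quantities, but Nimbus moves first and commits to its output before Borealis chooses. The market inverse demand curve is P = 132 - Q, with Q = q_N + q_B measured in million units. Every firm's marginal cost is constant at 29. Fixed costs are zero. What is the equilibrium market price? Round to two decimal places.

54.75

Solve by backward induction. Given q_N, the follower Borealis maximises π_B = (132 - q_N - q_B)q_B - 29q_B.
Follower FOC: 103 - q_N - 2q_B = 0, so q_B(q_N) = (103 - q_N)/2.
Nimbus substitutes q_B(q_N) into its own profit: π_N = q_N(132 - q_N - (103 - q_N)/2) - 29q_N = (161/2 - (1/2)q_N)q_N - 29q_N.
Leader FOC: 103/2 - q_N = 0, so q_N = 103/2.
Then q_B = (103 - 103/2)/2 = 103/4.
Total output Q = 309/4, so price P = 132 - 309/4 = 219/4.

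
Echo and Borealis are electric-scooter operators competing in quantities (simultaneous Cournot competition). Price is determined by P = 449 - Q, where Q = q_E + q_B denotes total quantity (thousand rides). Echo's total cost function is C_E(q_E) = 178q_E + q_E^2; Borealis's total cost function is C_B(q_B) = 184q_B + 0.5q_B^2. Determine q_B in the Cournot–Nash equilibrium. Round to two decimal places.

71.73

Echo's profit: π_E = (449 - Q)q_E - (178q_E + q_E²). Setting ∂π_E/∂q_E = 0: 271 - 4q_E - (q_B) = 0.
Borealis's first-order condition: 265 - 3q_B - (q_E) = 0.
Best responses: q_E = (271 - q_B)/4, q_B = (265 - q_E)/3.
Solving the pair: q_E = 548/11, q_B = 789/11.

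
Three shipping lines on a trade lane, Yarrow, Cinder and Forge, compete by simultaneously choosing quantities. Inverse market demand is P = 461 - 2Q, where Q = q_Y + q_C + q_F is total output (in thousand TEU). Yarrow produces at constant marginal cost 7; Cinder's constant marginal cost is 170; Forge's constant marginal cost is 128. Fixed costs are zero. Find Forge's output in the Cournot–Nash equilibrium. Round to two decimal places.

31.75

Yarrow's profit: π_Y = (461 - 2Q)q_Y - (7q_Y). Setting ∂π_Y/∂q_Y = 0: 454 - 4q_Y - 2(q_C + q_F) = 0.
Cinder's profit: π_C = (461 - 2Q)q_C - (170q_C). Setting ∂π_C/∂q_C = 0: 291 - 4q_C - 2(q_Y + q_F) = 0.
Forge's profit: π_F = (461 - 2Q)q_F - (128q_F). Setting ∂π_F/∂q_F = 0: 333 - 4q_F - 2(q_Y + q_C) = 0.
Adding the 3 first-order conditions: 1078 − 8Q = 0, so Q = 539/4.
Back-substituting: q_Y = (454 − 539/2)/2 = 369/4, q_C = (291 − 539/2)/2 = 43/4, q_F = (333 − 539/2)/2 = 127/4.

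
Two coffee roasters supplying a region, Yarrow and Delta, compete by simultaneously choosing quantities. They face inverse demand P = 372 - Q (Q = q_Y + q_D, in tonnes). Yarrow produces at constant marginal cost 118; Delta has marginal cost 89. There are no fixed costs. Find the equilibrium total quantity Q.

179

Yarrow's profit: π_Y = (372 - Q)q_Y - (118q_Y). Setting ∂π_Y/∂q_Y = 0: 254 - 2q_Y - (q_D) = 0.
Delta's profit: π_D = (372 - Q)q_D - (89q_D). Setting ∂π_D/∂q_D = 0: 283 - 2q_D - (q_Y) = 0.
Rearranging gives the reaction functions q_Y = (254 - q_D)/2 and q_D = (283 - q_Y)/2.
Substituting one into the other gives q_Y = 75 and q_D = 104.
Total output Q = 75 + 104 = 179.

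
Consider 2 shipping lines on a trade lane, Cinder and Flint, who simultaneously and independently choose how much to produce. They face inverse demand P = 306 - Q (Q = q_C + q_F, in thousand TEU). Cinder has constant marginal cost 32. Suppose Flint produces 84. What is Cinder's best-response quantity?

95

With the rival's output fixed at 84, Cinder's profit is π_C = (306 - 84 - q_C)q_C - (32q_C) = (222 - q_C)q_C - (32q_C).
∂π_C/∂q_C = 190 - 2q_C = 0, so q_C = 95.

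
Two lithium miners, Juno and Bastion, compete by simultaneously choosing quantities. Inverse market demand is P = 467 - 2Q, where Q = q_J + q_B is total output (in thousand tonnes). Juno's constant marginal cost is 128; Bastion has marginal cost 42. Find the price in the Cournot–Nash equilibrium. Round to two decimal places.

Juno's profit: π_J = (467 - 2Q)q_J - (128q_J). Setting ∂π_J/∂q_J = 0: 339 - 4q_J - 2(q_B) = 0.
Bastion's first-order condition: 425 - 4q_B - 2(q_J) = 0.
So q_J = (339 - 2q_B)/4 and q_B = (425 - 2q_J)/4.
Substituting one into the other gives q_J = 253/6 and q_B = 511/6.
Total output Q = 382/3, so price P = 467 - 2·(382/3) = 637/3.

212.33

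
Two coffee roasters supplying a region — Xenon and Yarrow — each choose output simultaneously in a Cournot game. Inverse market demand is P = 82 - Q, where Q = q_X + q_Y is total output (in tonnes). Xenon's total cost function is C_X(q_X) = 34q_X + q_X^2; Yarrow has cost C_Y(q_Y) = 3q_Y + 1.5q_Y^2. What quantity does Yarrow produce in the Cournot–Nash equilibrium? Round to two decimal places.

14.11

Xenon's profit: π_X = (82 - Q)q_X - (34q_X + q_X²). Setting ∂π_X/∂q_X = 0: 48 - 4q_X - (q_Y) = 0.
Yarrow's profit: π_Y = (82 - Q)q_Y - (3q_Y + (3/2)q_Y²). Setting ∂π_Y/∂q_Y = 0: 79 - 5q_Y - (q_X) = 0.
So q_X = (48 - q_Y)/4 and q_Y = (79 - q_X)/5.
Substituting one into the other gives q_X = 161/19 and q_Y = 268/19.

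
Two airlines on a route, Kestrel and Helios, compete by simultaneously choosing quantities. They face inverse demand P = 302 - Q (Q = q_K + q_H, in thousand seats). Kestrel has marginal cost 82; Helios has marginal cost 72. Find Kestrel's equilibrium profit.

Kestrel's profit: π_K = (302 - Q)q_K - (82q_K). Setting ∂π_K/∂q_K = 0: 220 - 2q_K - (q_H) = 0.
Helios's profit: π_H = (302 - Q)q_H - (72q_H). Setting ∂π_H/∂q_H = 0: 230 - 2q_H - (q_K) = 0.
So q_K = (220 - q_H)/2 and q_H = (230 - q_K)/2.
Substituting one into the other gives q_K = 70 and q_H = 80.
Price P = 302 - 150 = 152.
Kestrel's profit: (152 - 82)·70 = 4900.

4900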